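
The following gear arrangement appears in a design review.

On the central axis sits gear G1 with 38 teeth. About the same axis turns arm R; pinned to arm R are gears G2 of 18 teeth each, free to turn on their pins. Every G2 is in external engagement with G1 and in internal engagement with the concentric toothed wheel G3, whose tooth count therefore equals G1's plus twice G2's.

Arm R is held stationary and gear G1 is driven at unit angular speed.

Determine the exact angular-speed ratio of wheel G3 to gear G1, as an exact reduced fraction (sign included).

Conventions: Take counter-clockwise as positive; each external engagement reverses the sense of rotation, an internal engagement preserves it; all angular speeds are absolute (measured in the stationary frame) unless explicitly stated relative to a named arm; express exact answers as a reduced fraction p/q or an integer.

class = planetary set [G3 = 38+2·18 = 74; Willis about the carrier]
ring teeth: 38 + 2·18 = 74
38(ω_sun−ω_arm) = −74(ω_ring−ω_arm),  ω_arm = 0, ω_sun = 1
ω_ring = 0 − (38/74)(1−0) = -19/37
ω_out/ω_in = -19/37

-19/37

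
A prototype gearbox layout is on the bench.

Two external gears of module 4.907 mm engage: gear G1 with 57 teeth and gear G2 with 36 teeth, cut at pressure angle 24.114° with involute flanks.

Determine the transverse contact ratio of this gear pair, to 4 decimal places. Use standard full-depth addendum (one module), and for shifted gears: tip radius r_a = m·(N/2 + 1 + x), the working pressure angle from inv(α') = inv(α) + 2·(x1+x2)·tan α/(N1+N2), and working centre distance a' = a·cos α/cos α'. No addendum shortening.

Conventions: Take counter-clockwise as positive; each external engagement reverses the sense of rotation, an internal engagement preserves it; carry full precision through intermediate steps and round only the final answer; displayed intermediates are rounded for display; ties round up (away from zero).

topology: single-mesh involute geometry — m = 4.907, 57T/36T pair
base radii: r_b1 = 127.645446, r_b2 = 80.618176
tip radii: r_a1 = 144.756500, r_a2 = 93.233000
no profile shift: α' = α, a' = a
action lengths: √(r_a1²−r_b1²) = 68.272135, √(r_a2²−r_b2²) = 46.830566
base pitch p_b = π·m·cos α = 14.070526
CR = (68.272135 + 46.830566 − 228.175500·sin 24.11400°)/14.070526 = 1.555081
contact ratio ≈ 1.5551

1.5551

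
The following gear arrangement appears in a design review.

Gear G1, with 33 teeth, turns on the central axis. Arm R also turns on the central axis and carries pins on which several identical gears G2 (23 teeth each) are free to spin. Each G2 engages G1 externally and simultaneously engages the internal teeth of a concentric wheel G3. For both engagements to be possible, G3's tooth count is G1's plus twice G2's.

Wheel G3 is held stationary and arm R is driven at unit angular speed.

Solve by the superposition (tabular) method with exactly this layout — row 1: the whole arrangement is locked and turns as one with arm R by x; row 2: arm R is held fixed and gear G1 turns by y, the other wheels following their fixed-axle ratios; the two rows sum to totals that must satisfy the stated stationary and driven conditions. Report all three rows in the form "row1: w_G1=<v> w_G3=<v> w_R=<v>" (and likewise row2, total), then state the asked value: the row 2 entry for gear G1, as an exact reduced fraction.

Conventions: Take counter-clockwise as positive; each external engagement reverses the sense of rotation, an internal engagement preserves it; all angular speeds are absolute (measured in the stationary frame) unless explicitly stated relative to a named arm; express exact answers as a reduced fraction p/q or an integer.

row1: w_G1=1 w_G3=1 w_R=1
row2: w_G1=79/33 w_G3=-1 w_R=0
total: w_G1=112/33 w_G3=0 w_R=1
asked value: 79/33

topology: planetary set — G1 33T / G2 23T / G3 79T, arm = carrier (Willis)
row 1 — lock + rotate with arm: ω_sun = ω_ring = ω_arm = x
row 2 (arm held, sun turns y): ω_ring = −(33/79)·y, ω_arm = 0
boundary: total ω_ring = x − (33/79)·y = 0 and total ω_arm = x = 1  ⇒  y = 79/33, x = 1
row 2 ring = −(33/79)·79/33 = -1
totals (row 1 + row 2): sun 1 + 79/33 = 112/33, ring 1 + (-1) = 0, arm 1 + 0 = 1
asked cell (row2, sun) = 79/33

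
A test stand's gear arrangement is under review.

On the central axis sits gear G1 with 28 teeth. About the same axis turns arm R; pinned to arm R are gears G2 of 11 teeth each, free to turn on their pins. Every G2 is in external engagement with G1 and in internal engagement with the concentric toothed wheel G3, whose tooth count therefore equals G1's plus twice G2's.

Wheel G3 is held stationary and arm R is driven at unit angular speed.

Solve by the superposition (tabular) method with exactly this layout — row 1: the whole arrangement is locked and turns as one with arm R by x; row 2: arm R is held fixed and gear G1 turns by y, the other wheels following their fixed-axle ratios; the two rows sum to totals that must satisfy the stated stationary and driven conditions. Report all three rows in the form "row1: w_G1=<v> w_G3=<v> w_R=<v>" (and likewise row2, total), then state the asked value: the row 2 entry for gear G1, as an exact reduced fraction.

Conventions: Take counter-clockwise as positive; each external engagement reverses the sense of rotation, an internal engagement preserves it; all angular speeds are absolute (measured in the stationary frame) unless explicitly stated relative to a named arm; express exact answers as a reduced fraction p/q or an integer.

class = planetary set [G3 = 28+2·11 = 50; Willis about the carrier]
row 1: whole set turns with the arm by x
row 2 (arm held, sun turns y): ω_ring = −(28/50)·y, ω_arm = 0
boundary: total ω_ring = x − (28/50)·y = 0 and total ω_arm = x = 1  ⇒  y = 25/14, x = 1
row 2 ring = −(28/50)·25/14 = -1
totals (row 1 + row 2): sun 1 + 25/14 = 39/14, ring 1 + (-1) = 0, arm 1 + 0 = 1
asked cell (row2, sun) = 25/14

row1: w_G1=1 w_G3=1 w_R=1
row2: w_G1=25/14 w_G3=-1 w_R=0
total: w_G1=39/14 w_G3=0 w_R=1
asked value: 25/14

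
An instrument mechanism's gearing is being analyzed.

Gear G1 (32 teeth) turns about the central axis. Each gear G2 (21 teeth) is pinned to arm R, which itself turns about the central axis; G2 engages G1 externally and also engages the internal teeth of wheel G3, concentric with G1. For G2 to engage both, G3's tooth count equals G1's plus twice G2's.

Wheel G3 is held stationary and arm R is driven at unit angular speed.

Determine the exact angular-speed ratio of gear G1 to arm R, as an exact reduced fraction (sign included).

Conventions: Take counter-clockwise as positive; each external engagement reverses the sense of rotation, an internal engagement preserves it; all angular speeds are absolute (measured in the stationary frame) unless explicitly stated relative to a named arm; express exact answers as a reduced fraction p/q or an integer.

class = planetary set [G3 = 32+2·21 = 74; Willis about the carrier]
ring teeth: 32 + 2·21 = 74
32(ω_sun−ω_arm) = −74(ω_ring−ω_arm),  ω_ring = 0, ω_arm = 1
ω_sun = 1 − (74/32)(0−1) = 53/16
ω_out/ω_in = 53/16

53/16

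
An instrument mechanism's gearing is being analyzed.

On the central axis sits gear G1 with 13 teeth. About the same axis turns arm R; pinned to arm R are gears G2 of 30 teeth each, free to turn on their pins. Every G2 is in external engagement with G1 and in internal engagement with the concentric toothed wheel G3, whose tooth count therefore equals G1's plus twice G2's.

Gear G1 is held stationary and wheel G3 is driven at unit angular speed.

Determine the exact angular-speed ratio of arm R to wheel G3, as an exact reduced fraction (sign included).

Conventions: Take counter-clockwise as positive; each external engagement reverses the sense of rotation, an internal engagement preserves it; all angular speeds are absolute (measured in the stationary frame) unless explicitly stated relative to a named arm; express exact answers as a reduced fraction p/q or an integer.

73/86

recognized (axles ride arm R): planetary set, 13/30/73 teeth
ring teeth: 13 + 2·30 = 73
13(ω_sun−ω_arm) = −73(ω_ring−ω_arm),  ω_sun = 0, ω_ring = 1
13(0−ω_arm) = −73(1−ω_arm)  ⇒  86·ω_arm = 73  ⇒  ω_arm = 73/86
ω_out/ω_in = 73/86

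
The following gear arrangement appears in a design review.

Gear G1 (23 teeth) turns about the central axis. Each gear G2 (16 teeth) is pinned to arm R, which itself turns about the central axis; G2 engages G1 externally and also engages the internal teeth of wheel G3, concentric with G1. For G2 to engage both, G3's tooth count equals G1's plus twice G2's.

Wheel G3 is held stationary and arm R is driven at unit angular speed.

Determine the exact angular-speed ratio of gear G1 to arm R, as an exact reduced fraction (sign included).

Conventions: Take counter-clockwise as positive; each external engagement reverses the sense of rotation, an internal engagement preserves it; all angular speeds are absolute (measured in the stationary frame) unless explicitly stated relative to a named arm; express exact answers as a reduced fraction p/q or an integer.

78/23

class = planetary set [G3 = 23+2·16 = 55; Willis about the carrier]
ring teeth: 23 + 2·16 = 55
23(ω_sun−ω_arm) = −55(ω_ring−ω_arm),  ω_ring = 0, ω_arm = 1
ω_sun = 1 − (55/23)(0−1) = 78/23
ω_out/ω_in = 78/23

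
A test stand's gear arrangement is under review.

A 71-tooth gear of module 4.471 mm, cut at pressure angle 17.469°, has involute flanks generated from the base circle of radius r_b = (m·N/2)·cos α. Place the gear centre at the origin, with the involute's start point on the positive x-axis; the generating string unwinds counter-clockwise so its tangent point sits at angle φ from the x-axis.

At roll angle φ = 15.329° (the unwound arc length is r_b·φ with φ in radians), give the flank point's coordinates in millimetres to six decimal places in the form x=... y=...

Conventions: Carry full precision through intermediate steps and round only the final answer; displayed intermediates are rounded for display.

single-mesh involute tooth geometry (71T wheel at module 4.471)
pitch radius r_p = m·N/2 = 4.471·71/2 = 158.720500
base radius r_b = r_p·cos α = 158.720500·cos 17.469° = 151.400233
roll angle φ = 15.329° = 0.26754152 rad
x = r_b·(cos φ + φ·sin φ) = 156.722154
y = r_b·(sin φ − φ·cos φ) = 0.959549

x=156.722154 y=0.959549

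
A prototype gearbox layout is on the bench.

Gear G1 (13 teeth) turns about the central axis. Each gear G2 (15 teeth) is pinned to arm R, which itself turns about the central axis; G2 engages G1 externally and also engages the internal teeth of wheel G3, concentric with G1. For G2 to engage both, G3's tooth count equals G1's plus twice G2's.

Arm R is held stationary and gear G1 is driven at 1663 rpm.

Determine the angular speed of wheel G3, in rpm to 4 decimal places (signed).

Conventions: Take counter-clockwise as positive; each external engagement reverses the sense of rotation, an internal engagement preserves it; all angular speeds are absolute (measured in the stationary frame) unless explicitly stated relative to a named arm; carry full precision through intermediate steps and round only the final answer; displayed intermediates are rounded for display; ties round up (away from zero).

planetary set (13T centre, 15T on arm, 43T internal) — Willis relation
normalise by the input: solve with ω_sun = 1, then scale by 1663 rpm
ring teeth: 13 + 2·15 = 43
13(ω_sun−ω_arm) = −43(ω_ring−ω_arm),  ω_arm = 0, ω_sun = 1
ω_ring = 0 − (13/43)(1−0) = -13/43
scale: ω_ring = -13/43 × 1663 rpm = -502.7674 rpm

-502.7674 rpm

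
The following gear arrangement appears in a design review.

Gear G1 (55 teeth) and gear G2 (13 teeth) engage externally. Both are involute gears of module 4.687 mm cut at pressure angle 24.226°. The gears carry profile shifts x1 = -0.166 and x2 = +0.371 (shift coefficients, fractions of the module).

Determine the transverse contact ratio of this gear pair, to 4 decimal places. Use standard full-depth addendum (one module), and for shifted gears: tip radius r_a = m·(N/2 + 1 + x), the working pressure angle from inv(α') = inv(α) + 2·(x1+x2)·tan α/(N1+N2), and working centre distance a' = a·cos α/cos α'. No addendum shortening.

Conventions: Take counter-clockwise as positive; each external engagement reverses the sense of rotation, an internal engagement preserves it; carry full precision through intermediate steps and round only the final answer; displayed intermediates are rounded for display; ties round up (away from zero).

recognized (one external pair, fixed centres): single-mesh tooth geometry, m = 4.687, N1 = 55, N2 = 13
base radii: r_b1 = 117.541454, r_b2 = 27.782525
tip radii: r_a1 = 132.801458, r_a2 = 36.891377
inv(α') = inv(24.226°) + 2·(-0.166+0.371)·tan α/(55+13) = 0.02985292  ⇒  α' = 24.96769°
a' = a·cos α / cos α' = 159.3580·cos 24.226°/cos 24.96769° = 160.305147
action lengths: √(r_a1²−r_b1²) = 61.808041, √(r_a2²−r_b2²) = 24.271485
base pitch p_b = π·m·cos α = 13.427904
CR = (61.808041 + 24.271485 − 160.305147·sin 24.96769°)/13.427904 = 1.371292
contact ratio ≈ 1.3713

1.3713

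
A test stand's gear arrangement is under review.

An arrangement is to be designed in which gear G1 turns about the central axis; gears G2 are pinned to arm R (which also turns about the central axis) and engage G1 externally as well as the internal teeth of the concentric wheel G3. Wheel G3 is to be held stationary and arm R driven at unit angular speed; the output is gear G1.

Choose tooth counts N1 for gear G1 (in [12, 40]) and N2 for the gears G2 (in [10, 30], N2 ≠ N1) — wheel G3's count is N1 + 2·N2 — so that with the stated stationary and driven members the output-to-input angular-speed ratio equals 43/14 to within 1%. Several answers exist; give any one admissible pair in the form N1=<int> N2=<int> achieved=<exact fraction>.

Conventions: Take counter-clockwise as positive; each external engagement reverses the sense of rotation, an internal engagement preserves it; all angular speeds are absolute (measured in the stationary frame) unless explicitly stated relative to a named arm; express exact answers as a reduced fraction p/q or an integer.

topology: planetary set — design target 43/14, arm = carrier (Willis)
Willis with ω_ring = 0: ω_sun/ω_arm = (N1+N3)/N1; set equal to 43/14  ⇒  N3/N1 = 43/14 − 1 = 29/14
N3 = N1 + 2·N2  ⇒  N2/N1 = (N3/N1 − 1)/2 = (29/14 − 1)/2 = 15/28
smallest multiple with N1 ≥ 12 and N2 ≥ 10: k = 1  ⇒  N1 = 1·28 = 28, N2 = 1·15 = 15 (N1 ≤ 40, N2 ≤ 30, N2 ≠ N1 ✓), N3 = 28 + 2·15 = 58
check: (N1+N3)/N1 with N1 = 28, N3 = 58 gives 43/14; |achieved − target| = 0 ≤ 43/1400 ✓

N1=28 N2=15 achieved=43/14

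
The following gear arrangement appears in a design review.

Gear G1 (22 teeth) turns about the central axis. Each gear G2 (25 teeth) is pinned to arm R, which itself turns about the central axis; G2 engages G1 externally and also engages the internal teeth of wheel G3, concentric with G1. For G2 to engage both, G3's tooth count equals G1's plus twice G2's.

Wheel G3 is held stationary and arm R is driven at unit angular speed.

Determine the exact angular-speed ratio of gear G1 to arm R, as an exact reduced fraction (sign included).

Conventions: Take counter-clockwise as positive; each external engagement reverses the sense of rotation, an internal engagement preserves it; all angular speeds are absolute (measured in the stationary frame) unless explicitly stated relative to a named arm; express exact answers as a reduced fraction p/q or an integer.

recognized (axles ride arm R): planetary set, 22/25/72 teeth
ring teeth: 22 + 2·25 = 72
22(ω_sun−ω_arm) = −72(ω_ring−ω_arm),  ω_ring = 0, ω_arm = 1
ω_sun = 1 − (72/22)(0−1) = 47/11
ω_out/ω_in = 47/11

47/11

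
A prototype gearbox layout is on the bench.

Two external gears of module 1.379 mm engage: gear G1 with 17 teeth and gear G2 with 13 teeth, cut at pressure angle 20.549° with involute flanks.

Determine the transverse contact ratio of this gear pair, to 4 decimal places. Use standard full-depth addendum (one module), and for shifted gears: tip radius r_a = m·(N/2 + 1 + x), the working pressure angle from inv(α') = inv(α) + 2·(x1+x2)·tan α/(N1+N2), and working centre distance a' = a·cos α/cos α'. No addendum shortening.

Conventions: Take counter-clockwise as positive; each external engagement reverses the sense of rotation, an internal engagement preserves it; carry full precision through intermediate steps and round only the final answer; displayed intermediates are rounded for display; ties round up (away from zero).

1.4631

recognized (one external pair, fixed centres): single-mesh tooth geometry, m = 1.379, N1 = 17, N2 = 13
base radii: r_b1 = 10.975688, r_b2 = 8.393174
tip radii: r_a1 = 13.100500, r_a2 = 10.342500
no profile shift: α' = α, a' = a
action lengths: √(r_a1²−r_b1²) = 7.152438, √(r_a2²−r_b2²) = 6.043339
base pitch p_b = π·m·cos α = 4.056605
CR = (7.152438 + 6.043339 − 20.685000·sin 20.54900°)/4.056605 = 1.463088
contact ratio ≈ 1.4631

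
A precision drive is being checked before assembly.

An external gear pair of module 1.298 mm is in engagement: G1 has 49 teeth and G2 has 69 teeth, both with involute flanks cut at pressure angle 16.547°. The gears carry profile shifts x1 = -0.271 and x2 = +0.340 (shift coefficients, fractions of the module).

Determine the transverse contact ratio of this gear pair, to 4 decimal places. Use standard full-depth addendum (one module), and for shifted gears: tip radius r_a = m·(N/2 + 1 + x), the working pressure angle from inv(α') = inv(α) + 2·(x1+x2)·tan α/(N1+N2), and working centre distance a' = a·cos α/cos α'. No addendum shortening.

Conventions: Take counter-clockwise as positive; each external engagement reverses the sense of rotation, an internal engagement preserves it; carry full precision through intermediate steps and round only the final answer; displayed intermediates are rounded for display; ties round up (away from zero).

1.9880

recognized (one external pair, fixed centres): single-mesh tooth geometry, m = 1.298, N1 = 49, N2 = 69
base radii: r_b1 = 30.484007, r_b2 = 42.926459
tip radii: r_a1 = 32.747242, r_a2 = 46.520320
inv(α') = inv(16.547°) + 2·(-0.271+0.340)·tan α/(49+69) = 0.00865382  ⇒  α' = 16.76935°
a' = a·cos α / cos α' = 76.5820·cos 16.547°/cos 16.76935° = 76.670980
action lengths: √(r_a1²−r_b1²) = 11.962741, √(r_a2²−r_b2²) = 17.929286
base pitch p_b = π·m·cos α = 3.908912
CR = (11.962741 + 17.929286 − 76.670980·sin 16.76935°)/3.908912 = 1.988006
contact ratio ≈ 1.9880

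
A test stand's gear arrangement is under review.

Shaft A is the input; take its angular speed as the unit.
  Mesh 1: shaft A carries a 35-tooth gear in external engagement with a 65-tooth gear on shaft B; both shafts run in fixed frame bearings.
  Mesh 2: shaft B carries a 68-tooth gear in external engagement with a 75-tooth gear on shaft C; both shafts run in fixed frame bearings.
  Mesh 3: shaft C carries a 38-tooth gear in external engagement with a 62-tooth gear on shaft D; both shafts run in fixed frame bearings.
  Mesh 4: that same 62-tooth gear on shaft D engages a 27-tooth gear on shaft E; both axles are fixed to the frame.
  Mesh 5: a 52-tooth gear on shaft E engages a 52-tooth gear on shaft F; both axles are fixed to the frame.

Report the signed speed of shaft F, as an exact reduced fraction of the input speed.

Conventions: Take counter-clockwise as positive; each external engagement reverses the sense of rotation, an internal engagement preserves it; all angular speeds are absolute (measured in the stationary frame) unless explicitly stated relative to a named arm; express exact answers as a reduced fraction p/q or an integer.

5-mesh fixed-axis compound train (all bearings frame-fixed)
mesh 1 [35T→65T]: |ω|/ω_in = 1×35/65 = 7/13, sense flips to −
mesh 2 [68T→75T]: |ω|/ω_in = (7/13)×68/75 = 476/975, sense flips to +
mesh 3 [38T→62T]: |ω|/ω_in = (476/975)×38/62 = 9044/30225, sense flips to −
mesh 4 [62T→27T]: |ω|/ω_in = (9044/30225)×62/27 = 18088/26325, sense flips to +
mesh 5 [52T→52T]: |ω|/ω_in = (18088/26325)×52/52 = 18088/26325, sense flips to −
signed output speed (× input speed) = -18088/26325

-18088/26325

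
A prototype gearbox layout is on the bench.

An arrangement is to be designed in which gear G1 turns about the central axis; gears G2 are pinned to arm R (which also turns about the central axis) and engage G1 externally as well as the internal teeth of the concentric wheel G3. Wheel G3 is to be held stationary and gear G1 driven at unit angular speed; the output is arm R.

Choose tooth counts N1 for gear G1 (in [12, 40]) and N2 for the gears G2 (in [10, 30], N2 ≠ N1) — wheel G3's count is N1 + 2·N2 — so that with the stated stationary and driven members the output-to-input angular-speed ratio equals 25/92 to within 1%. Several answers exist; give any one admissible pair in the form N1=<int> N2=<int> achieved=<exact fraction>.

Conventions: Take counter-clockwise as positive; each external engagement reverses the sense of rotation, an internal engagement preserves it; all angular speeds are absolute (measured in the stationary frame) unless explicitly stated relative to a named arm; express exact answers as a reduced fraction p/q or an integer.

N1=25 N2=21 achieved=25/92

design class (target 25/92): planetary set
Willis with ω_ring = 0: ω_arm/ω_sun = N1/(N1+N3); set equal to 25/92  ⇒  N3/N1 = 1/(25/92) − 1 = 67/25
N3 = N1 + 2·N2  ⇒  N2/N1 = (N3/N1 − 1)/2 = (67/25 − 1)/2 = 21/25
smallest multiple with N1 ≥ 12 and N2 ≥ 10: k = 1  ⇒  N1 = 1·25 = 25, N2 = 1·21 = 21 (N1 ≤ 40, N2 ≤ 30, N2 ≠ N1 ✓), N3 = 25 + 2·21 = 67
check: N1/(N1+N3) with N1 = 25, N3 = 67 gives 25/92; |achieved − target| = 0 ≤ 1/368 ✓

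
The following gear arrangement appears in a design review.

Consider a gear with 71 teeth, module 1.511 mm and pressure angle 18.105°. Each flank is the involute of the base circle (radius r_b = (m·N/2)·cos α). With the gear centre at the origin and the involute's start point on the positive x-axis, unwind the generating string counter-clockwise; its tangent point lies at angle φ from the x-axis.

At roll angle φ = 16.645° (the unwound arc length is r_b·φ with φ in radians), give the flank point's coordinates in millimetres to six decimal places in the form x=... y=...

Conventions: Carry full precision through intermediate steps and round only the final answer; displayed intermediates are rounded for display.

x=53.090957 y=0.413173

topology: single-mesh involute geometry — m = 1.511, N = 71
pitch radius r_p = m·N/2 = 1.511·71/2 = 53.640500
base radius r_b = r_p·cos α = 53.640500·cos 18.105° = 50.984685
roll angle φ = 16.645° = 0.29051005 rad
x = r_b·(cos φ + φ·sin φ) = 53.090957
y = r_b·(sin φ − φ·cos φ) = 0.413173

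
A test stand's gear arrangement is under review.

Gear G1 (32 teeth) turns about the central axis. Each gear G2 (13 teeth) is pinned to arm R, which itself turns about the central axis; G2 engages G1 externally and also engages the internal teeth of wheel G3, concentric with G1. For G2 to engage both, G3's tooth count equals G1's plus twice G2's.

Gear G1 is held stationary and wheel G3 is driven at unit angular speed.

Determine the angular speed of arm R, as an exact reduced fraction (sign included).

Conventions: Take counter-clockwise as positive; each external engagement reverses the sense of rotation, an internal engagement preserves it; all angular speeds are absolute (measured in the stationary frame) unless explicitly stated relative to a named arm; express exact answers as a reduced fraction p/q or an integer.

29/45

planetary set (32T centre, 13T on arm, 58T internal) — Willis relation
ring teeth: 32 + 2·13 = 58
32(ω_sun−ω_arm) = −58(ω_ring−ω_arm),  ω_sun = 0, ω_ring = 1
32(0−ω_arm) = −58(1−ω_arm)  ⇒  90·ω_arm = 58  ⇒  ω_arm = 29/45
exact speed ratio = 29/45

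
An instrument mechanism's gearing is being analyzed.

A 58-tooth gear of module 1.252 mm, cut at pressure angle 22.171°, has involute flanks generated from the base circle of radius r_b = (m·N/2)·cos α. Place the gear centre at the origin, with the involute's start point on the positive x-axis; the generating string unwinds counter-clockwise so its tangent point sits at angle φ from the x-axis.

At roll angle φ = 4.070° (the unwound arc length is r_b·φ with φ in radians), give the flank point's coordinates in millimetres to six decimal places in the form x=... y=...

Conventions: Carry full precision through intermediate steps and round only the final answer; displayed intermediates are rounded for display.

recognized (one wheel, involute flank): single-mesh tooth geometry, m = 1.252, N = 58
pitch radius r_p = m·N/2 = 1.252·58/2 = 36.308000
base radius r_b = r_p·cos α = 36.308000·cos 22.171° = 33.623449
roll angle φ = 4.070° = 0.07103490 rad
x = r_b·(cos φ + φ·sin φ) = 33.708173
y = r_b·(sin φ − φ·cos φ) = 0.004015

x=33.708173 y=0.004015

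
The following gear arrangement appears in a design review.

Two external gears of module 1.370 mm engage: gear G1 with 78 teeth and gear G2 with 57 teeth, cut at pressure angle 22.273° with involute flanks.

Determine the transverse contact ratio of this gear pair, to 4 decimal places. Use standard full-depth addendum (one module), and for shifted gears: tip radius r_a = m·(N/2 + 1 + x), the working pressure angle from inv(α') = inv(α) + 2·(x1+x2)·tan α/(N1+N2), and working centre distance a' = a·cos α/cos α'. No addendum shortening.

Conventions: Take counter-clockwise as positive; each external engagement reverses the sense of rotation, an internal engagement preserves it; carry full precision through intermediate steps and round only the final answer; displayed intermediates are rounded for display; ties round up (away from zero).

1.6790

recognized (one external pair, fixed centres): single-mesh tooth geometry, m = 1.370, N1 = 78, N2 = 57
base radii: r_b1 = 49.443504, r_b2 = 36.131791
tip radii: r_a1 = 54.800000, r_a2 = 40.415000
no profile shift: α' = α, a' = a
action lengths: √(r_a1²−r_b1²) = 23.630064, √(r_a2²−r_b2²) = 18.107067
base pitch p_b = π·m·cos α = 3.982855
CR = (23.630064 + 18.107067 − 92.475000·sin 22.27300°)/3.982855 = 1.679008
contact ratio ≈ 1.6790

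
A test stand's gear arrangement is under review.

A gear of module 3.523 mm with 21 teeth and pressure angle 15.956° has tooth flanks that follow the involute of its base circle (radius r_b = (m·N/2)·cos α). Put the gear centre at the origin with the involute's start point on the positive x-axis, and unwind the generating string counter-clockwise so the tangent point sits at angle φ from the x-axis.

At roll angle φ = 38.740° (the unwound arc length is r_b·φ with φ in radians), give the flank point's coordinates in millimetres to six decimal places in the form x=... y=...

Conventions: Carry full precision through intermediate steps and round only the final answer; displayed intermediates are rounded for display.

x=42.790349 y=3.499797

topology: single-mesh involute geometry — m = 3.523, N = 21
pitch radius r_p = m·N/2 = 3.523·21/2 = 36.991500
base radius r_b = r_p·cos α = 36.991500·cos 15.956° = 35.566332
roll angle φ = 38.740° = 0.67614055 rad
x = r_b·(cos φ + φ·sin φ) = 42.790349
y = r_b·(sin φ − φ·cos φ) = 3.499797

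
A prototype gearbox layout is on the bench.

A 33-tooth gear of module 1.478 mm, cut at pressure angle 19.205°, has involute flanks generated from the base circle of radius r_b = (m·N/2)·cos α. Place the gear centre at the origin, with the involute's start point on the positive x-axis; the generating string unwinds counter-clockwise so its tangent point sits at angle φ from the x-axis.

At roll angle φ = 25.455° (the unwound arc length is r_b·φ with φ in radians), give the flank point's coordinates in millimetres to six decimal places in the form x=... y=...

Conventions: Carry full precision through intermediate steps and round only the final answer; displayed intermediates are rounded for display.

x=25.191680 y=0.659970

single-mesh involute tooth geometry (33T wheel at module 1.478)
pitch radius r_p = m·N/2 = 1.478·33/2 = 24.387000
base radius r_b = r_p·cos α = 24.387000·cos 19.205° = 23.029807
roll angle φ = 25.455° = 0.44427356 rad
x = r_b·(cos φ + φ·sin φ) = 25.191680
y = r_b·(sin φ − φ·cos φ) = 0.659970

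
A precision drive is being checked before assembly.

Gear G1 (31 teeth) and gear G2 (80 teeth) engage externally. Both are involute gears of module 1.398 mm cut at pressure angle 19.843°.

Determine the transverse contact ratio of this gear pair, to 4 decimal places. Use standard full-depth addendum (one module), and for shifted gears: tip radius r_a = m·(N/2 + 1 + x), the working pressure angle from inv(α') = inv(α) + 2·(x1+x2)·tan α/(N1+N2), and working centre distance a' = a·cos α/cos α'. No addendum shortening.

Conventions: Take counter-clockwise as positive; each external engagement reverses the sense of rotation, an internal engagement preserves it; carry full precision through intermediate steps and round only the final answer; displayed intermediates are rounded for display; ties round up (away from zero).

1.7516

recognized (one external pair, fixed centres): single-mesh tooth geometry, m = 1.398, N1 = 31, N2 = 80
base radii: r_b1 = 20.382431, r_b2 = 52.599822
tip radii: r_a1 = 23.067000, r_a2 = 57.318000
no profile shift: α' = α, a' = a
action lengths: √(r_a1²−r_b1²) = 10.800139, √(r_a2²−r_b2²) = 22.773051
base pitch p_b = π·m·cos α = 4.131180
CR = (10.800139 + 22.773051 − 77.589000·sin 19.84300°)/4.131180 = 1.751575
contact ratio ≈ 1.7516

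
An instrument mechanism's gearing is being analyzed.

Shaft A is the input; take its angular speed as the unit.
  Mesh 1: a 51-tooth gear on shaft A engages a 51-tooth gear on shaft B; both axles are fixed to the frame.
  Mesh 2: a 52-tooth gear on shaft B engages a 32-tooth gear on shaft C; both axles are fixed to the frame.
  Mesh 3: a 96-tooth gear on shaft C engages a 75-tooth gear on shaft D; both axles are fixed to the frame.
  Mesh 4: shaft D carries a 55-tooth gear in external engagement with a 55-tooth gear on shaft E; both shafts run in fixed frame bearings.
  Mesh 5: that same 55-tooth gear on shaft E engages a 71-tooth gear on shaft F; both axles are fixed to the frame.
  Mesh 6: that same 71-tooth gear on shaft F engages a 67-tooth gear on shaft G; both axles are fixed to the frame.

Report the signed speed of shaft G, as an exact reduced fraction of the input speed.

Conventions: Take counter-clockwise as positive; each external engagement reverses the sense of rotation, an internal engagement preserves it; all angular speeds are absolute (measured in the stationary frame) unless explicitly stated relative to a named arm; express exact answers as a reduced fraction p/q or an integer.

572/335

6-mesh fixed-axis compound train (all bearings frame-fixed)
mesh 1 [51T→51T]: |ω|/ω_in = 1×51/51 = 1, sense flips to −
mesh 2 [52T→32T]: |ω|/ω_in = 1×52/32 = 13/8, sense flips to +
mesh 3 [96T→75T]: |ω|/ω_in = (13/8)×96/75 = 52/25, sense flips to −
mesh 4 [55T→55T]: |ω|/ω_in = (52/25)×55/55 = 52/25, sense flips to +
mesh 5 [55T→71T]: |ω|/ω_in = (52/25)×55/71 = 572/355, sense flips to −
mesh 6 [71T→67T]: |ω|/ω_in = (572/355)×71/67 = 572/335, sense flips to +
signed output speed (× input speed) = 572/335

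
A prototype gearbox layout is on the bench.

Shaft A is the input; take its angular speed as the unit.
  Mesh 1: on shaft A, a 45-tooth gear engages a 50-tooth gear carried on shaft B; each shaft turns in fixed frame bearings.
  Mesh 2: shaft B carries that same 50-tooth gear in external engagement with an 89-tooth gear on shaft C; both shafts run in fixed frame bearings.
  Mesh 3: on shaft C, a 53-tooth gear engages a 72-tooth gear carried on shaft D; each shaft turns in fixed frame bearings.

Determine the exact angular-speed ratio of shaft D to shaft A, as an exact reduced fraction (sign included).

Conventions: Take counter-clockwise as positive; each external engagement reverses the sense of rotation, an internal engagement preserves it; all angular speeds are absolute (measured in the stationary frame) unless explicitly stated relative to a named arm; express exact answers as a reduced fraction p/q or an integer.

-265/712

class = fixed-axis compound train [3 meshes; 3 ratios multiply, 3 sense flips]
mesh 1 [45T→50T]: running ratio 9/10, sense −
mesh 2 [50T→89T]: running ratio 45/89, sense +
mesh 3 [53T→72T]: running ratio 265/712, sense −
ω_out/ω_in = -265/712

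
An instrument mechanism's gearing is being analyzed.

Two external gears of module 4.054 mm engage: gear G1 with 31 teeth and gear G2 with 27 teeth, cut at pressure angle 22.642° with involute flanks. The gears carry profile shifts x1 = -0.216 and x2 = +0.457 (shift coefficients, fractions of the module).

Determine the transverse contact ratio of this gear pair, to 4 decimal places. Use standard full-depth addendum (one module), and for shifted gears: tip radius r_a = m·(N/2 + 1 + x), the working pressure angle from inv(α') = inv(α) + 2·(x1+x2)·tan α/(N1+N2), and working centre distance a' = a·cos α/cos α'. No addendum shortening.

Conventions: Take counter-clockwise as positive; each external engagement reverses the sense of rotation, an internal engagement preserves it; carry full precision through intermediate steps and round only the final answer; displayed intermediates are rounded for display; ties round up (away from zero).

1.4802

topology: single-mesh involute geometry — m = 4.054, 31T/27T pair
base radii: r_b1 = 57.994043, r_b2 = 50.510941
tip radii: r_a1 = 66.015336, r_a2 = 60.635678
inv(α') = inv(22.642°) + 2·(-0.216+0.457)·tan α/(31+27) = 0.02540910  ⇒  α' = 23.72460°
a' = a·cos α / cos α' = 117.5660·cos 22.642°/cos 23.72460° = 118.521220
action lengths: √(r_a1²−r_b1²) = 31.539111, √(r_a2²−r_b2²) = 33.545943
base pitch p_b = π·m·cos α = 11.754430
CR = (31.539111 + 33.545943 − 118.521220·sin 23.72460°)/11.754430 = 1.480218
contact ratio ≈ 1.4802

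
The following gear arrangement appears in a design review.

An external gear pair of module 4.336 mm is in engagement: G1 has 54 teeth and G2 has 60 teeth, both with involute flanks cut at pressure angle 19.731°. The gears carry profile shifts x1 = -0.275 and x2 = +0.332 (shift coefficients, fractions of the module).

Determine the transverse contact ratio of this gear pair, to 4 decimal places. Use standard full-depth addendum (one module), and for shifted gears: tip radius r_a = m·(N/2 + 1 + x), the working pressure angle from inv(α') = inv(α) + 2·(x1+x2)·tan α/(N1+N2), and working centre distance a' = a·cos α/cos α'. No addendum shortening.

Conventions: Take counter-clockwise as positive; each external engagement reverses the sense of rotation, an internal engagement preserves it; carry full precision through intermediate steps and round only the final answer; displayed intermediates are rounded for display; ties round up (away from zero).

class = single-mesh tooth geometry [involute pair 54T × 60T, m = 4.336]
base radii: r_b1 = 110.198471, r_b2 = 122.442746
tip radii: r_a1 = 120.215600, r_a2 = 135.855552
inv(α') = inv(19.731°) + 2·(-0.275+0.332)·tan α/(54+60) = 0.01465012  ⇒  α' = 19.88937°
a' = a·cos α / cos α' = 247.1520·cos 19.731°/cos 19.88937° = 247.398202
action lengths: √(r_a1²−r_b1²) = 48.042559, √(r_a2²−r_b2²) = 58.860046
base pitch p_b = π·m·cos α = 12.822174
CR = (48.042559 + 58.860046 − 247.398202·sin 19.88937°)/12.822174 = 1.773217
contact ratio ≈ 1.7732

1.7732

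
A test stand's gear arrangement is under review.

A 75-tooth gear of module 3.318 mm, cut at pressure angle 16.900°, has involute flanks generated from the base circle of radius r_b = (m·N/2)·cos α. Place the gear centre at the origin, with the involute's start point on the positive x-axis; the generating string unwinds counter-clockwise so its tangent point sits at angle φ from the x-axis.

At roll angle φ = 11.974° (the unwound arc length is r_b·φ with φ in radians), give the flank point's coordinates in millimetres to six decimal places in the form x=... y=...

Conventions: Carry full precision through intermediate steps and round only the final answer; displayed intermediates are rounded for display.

x=121.623002 y=0.360633

single-mesh involute tooth geometry (75T wheel at module 3.318)
pitch radius r_p = m·N/2 = 3.318·75/2 = 124.425000
base radius r_b = r_p·cos α = 124.425000·cos 16.900° = 119.051530
roll angle φ = 11.974° = 0.20898572 rad
x = r_b·(cos φ + φ·sin φ) = 121.623002
y = r_b·(sin φ − φ·cos φ) = 0.360633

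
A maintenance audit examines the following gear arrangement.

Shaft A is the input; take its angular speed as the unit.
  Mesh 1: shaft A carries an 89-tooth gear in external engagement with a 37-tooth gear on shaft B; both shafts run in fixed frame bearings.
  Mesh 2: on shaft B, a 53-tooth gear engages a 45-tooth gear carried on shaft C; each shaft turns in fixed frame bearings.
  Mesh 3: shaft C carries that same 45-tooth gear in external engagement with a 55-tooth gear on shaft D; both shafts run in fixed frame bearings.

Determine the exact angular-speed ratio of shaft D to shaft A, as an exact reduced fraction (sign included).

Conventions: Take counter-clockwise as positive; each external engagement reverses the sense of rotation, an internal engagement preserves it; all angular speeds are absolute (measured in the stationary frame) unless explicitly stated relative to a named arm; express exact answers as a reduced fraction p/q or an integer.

-4717/2035

class = fixed-axis compound train [3 meshes; 3 ratios multiply, 3 sense flips]
mesh 1 [89T→37T]: running ratio 89/37, sense −
mesh 2 [53T→45T]: running ratio 4717/1665, sense +
mesh 3 [45T→55T]: running ratio 4717/2035, sense −
ω_out/ω_in = -4717/2035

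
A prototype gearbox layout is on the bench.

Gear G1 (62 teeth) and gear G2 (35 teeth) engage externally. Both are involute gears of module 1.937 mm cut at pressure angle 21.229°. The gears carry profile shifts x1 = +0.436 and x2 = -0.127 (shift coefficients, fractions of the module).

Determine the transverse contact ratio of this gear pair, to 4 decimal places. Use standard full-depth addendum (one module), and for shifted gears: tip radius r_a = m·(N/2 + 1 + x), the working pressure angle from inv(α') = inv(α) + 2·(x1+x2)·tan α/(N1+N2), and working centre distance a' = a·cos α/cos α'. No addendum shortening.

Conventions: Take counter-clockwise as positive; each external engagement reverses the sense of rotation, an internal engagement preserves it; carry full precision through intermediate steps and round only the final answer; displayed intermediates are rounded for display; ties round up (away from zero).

single-mesh involute tooth geometry (62T engaging 35T at module 1.937)
base radii: r_b1 = 55.972249, r_b2 = 31.597238
tip radii: r_a1 = 62.828532, r_a2 = 35.588501
inv(α') = inv(21.229°) + 2·(+0.436-0.127)·tan α/(62+35) = 0.02041581  ⇒  α' = 22.12626°
a' = a·cos α / cos α' = 93.9445·cos 21.229°/cos 22.12626° = 94.531131
action lengths: √(r_a1²−r_b1²) = 28.540002, √(r_a2²−r_b2²) = 16.375469
base pitch p_b = π·m·cos α = 5.672323
CR = (28.540002 + 16.375469 − 94.531131·sin 22.12626°)/5.672323 = 1.641377
contact ratio ≈ 1.6414

1.6414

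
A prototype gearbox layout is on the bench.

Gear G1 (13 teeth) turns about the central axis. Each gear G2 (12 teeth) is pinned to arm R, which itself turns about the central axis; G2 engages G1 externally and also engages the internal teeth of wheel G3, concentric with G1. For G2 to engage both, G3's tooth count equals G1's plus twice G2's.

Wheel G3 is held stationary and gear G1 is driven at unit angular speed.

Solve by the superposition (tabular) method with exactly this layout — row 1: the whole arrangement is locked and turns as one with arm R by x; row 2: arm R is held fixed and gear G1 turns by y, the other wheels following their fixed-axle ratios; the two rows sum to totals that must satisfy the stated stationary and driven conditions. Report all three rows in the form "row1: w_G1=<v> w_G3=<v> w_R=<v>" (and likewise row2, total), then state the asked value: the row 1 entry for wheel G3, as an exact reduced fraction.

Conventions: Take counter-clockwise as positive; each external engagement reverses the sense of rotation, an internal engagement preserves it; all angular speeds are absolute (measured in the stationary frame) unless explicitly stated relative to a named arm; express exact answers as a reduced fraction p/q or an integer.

class = planetary set [G3 = 13+2·12 = 37; Willis about the carrier]
row 1: whole set turns with the arm by x
superposition row 2 [arm held]: sun y, ring −(13/37)·y, arm 0
boundary: total ω_ring = x − (13/37)·y = 0 and total ω_sun = x + y = 1  ⇒  y = 37/50, x = 13/50
row 2 ring = −(13/37)·37/50 = -13/50
totals (row 1 + row 2): sun 13/50 + 37/50 = 1, ring 13/50 + (-13/50) = 0, arm 13/50 + 0 = 13/50
asked cell (row1, ring) = 13/50

row1: w_G1=13/50 w_G3=13/50 w_R=13/50
row2: w_G1=37/50 w_G3=-13/50 w_R=0
total: w_G1=1 w_G3=0 w_R=13/50
asked value: 13/50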